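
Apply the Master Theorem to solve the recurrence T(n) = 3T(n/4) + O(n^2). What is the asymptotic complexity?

Master Theorem for T(n) = 3T(n/4) + O(n^2):

a = 3, b = 4, c = 2
log_b(a) = log_4(3) = 0.7925

Case 3: c = 2 > log_4(3) = 0.7925
T(n) = O(n^2) = O(n^2)

For T(n) = 3T(n/4) + O(n^2): log_4(3) = 0.7925. This is Case 3 of the Master Theorem (c > log_b(a), work dominated by root), giving O(n^2).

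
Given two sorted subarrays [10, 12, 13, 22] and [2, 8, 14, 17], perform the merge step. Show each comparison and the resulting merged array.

Merging process:

Compare 10 vs 2: take 2 from right. Merged: [2]
Compare 10 vs 8: take 8 from right. Merged: [2, 8]
Compare 10 vs 14: take 10 from left. Merged: [2, 8, 10]
Compare 12 vs 14: take 12 from left. Merged: [2, 8, 10, 12]
Compare 13 vs 14: take 13 from left. Merged: [2, 8, 10, 12, 13]
Compare 22 vs 14: take 14 from right. Merged: [2, 8, 10, 12, 13, 14]
Compare 22 vs 17: take 17 from right. Merged: [2, 8, 10, 12, 13, 14, 17]
Append remaining from left: [22]. Merged: [2, 8, 10, 12, 13, 14, 17, 22]

Final merged array: [2, 8, 10, 12, 13, 14, 17, 22]
Total comparisons: 7

The merged array is [2, 8, 10, 12, 13, 14, 17, 22], requiring 7 comparisons. The merge step runs in O(n) time where n is the total number of elements.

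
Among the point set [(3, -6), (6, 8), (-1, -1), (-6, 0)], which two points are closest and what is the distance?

Computing all pairwise distances among 4 points:

d((3, -6), (6, 8)) = 14.3178
d((3, -6), (-1, -1)) = 6.4031
d((3, -6), (-6, 0)) = 10.8167
d((6, 8), (-1, -1)) = 11.4018
d((6, 8), (-6, 0)) = 14.4222
d((-1, -1), (-6, 0)) = 5.099 <-- minimum

Closest pair: (-1, -1) and (-6, 0) with distance 5.099

The closest pair is (-1, -1) and (-6, 0) with Euclidean distance 5.099. For 4 points, brute-force pairwise comparison is shown above. For large n, the divide-and-conquer algorithm (sort by x, recurse on halves, check the dividing strip) achieves O(n log n).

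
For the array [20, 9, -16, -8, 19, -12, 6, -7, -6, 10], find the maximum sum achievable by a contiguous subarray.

Using Kadane's algorithm on [20, 9, -16, -8, 19, -12, 6, -7, -6, 10]:

Scanning through the array:
Position 1 (value 9): max_ending_here = 29, max_so_far = 29
Position 2 (value -16): max_ending_here = 13, max_so_far = 29
Position 3 (value -8): max_ending_here = 5, max_so_far = 29
Position 4 (value 19): max_ending_here = 24, max_so_far = 29
Position 5 (value -12): max_ending_here = 12, max_so_far = 29
Position 6 (value 6): max_ending_here = 18, max_so_far = 29
Position 7 (value -7): max_ending_here = 11, max_so_far = 29
Position 8 (value -6): max_ending_here = 5, max_so_far = 29
Position 9 (value 10): max_ending_here = 15, max_so_far = 29

Maximum subarray: [20, 9]
Maximum sum: 29

The maximum subarray is [20, 9] with sum 29. This subarray runs from index 0 to index 1.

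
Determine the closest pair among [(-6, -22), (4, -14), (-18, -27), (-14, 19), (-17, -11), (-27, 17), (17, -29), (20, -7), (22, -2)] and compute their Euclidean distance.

Computing all pairwise distances among 9 points:

d((-6, -22), (4, -14)) = 12.8062
d((-6, -22), (-18, -27)) = 13.0
d((-6, -22), (-14, 19)) = 41.7732
d((-6, -22), (-17, -11)) = 15.5563
d((-6, -22), (-27, 17)) = 44.2945
d((-6, -22), (17, -29)) = 24.0416
d((-6, -22), (20, -7)) = 30.0167
d((-6, -22), (22, -2)) = 34.4093
d((4, -14), (-18, -27)) = 25.5539
d((4, -14), (-14, 19)) = 37.5899
d((4, -14), (-17, -11)) = 21.2132
d((4, -14), (-27, 17)) = 43.8406
d((4, -14), (17, -29)) = 19.8494
d((4, -14), (20, -7)) = 17.4642
d((4, -14), (22, -2)) = 21.6333
d((-18, -27), (-14, 19)) = 46.1736
d((-18, -27), (-17, -11)) = 16.0312
d((-18, -27), (-27, 17)) = 44.911
d((-18, -27), (17, -29)) = 35.0571
d((-18, -27), (20, -7)) = 42.9418
d((-18, -27), (22, -2)) = 47.1699
d((-14, 19), (-17, -11)) = 30.1496
d((-14, 19), (-27, 17)) = 13.1529
d((-14, 19), (17, -29)) = 57.1402
d((-14, 19), (20, -7)) = 42.8019
d((-14, 19), (22, -2)) = 41.6773
d((-17, -11), (-27, 17)) = 29.7321
d((-17, -11), (17, -29)) = 38.4708
d((-17, -11), (20, -7)) = 37.2156
d((-17, -11), (22, -2)) = 40.025
d((-27, 17), (17, -29)) = 63.6553
d((-27, 17), (20, -7)) = 52.7731
d((-27, 17), (22, -2)) = 52.5547
d((17, -29), (20, -7)) = 22.2036
d((17, -29), (22, -2)) = 27.4591
d((20, -7), (22, -2)) = 5.3852 <-- minimum

Closest pair: (20, -7) and (22, -2) with distance 5.3852

The closest pair is (20, -7) and (22, -2) with Euclidean distance 5.3852. For 9 points, brute-force pairwise comparison is shown above. For large n, the divide-and-conquer algorithm (sort by x, recurse on halves, check the dividing strip) achieves O(n log n).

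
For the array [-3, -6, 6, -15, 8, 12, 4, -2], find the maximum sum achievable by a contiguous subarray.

Using Kadane's algorithm on [-3, -6, 6, -15, 8, 12, 4, -2]:

Scanning through the array:
Position 1 (value -6): max_ending_here = -6, max_so_far = -3
Position 2 (value 6): max_ending_here = 6, max_so_far = 6
Position 3 (value -15): max_ending_here = -9, max_so_far = 6
Position 4 (value 8): max_ending_here = 8, max_so_far = 8
Position 5 (value 12): max_ending_here = 20, max_so_far = 20
Position 6 (value 4): max_ending_here = 24, max_so_far = 24
Position 7 (value -2): max_ending_here = 22, max_so_far = 24

Maximum subarray: [8, 12, 4]
Maximum sum: 24

The maximum subarray is [8, 12, 4] with sum 24. This subarray runs from index 4 to index 6.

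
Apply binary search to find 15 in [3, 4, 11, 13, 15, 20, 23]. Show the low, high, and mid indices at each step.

Binary search for 15 in [3, 4, 11, 13, 15, 20, 23]:

lo=0, hi=6, mid=3, arr[mid]=13 -> 13 < 15, search right half
lo=4, hi=6, mid=5, arr[mid]=20 -> 20 > 15, search left half
lo=4, hi=4, mid=4, arr[mid]=15 -> Found target at index 4!

Binary search finds 15 at index 4 after 3 comparisons. The search repeatedly halves the search space by comparing with the middle element.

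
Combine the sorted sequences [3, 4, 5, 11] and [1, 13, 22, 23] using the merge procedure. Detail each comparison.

Merging process:

Compare 3 vs 1: take 1 from right. Merged: [1]
Compare 3 vs 13: take 3 from left. Merged: [1, 3]
Compare 4 vs 13: take 4 from left. Merged: [1, 3, 4]
Compare 5 vs 13: take 5 from left. Merged: [1, 3, 4, 5]
Compare 11 vs 13: take 11 from left. Merged: [1, 3, 4, 5, 11]
Append remaining from right: [13, 22, 23]. Merged: [1, 3, 4, 5, 11, 13, 22, 23]

Final merged array: [1, 3, 4, 5, 11, 13, 22, 23]
Total comparisons: 5

The merged array is [1, 3, 4, 5, 11, 13, 22, 23], requiring 5 comparisons. The merge step runs in O(n) time where n is the total number of elements.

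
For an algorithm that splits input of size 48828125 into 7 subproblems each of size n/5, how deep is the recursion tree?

For divide and conquer with division factor 5:

Problem sizes at each level:
Level 0: 48828125
Level 1: 9765625
Level 2: 1953125
Level 3: 390625
Level 4: 78125
Level 5: 15625
Level 6: 3125
Level 7: 625
Level 8: 125
Level 9: 25
Level 10: 5
Level 11: 1

The root is level 0 and the size-1 base case is level 11 (the tree spans levels 0 through 11, i.e. 12 levels counting the root), so the depth is the number of divisions: log_5(48828125) = 11

The recursion tree depth is log_5(48828125) = 11. At each level, the problem size is divided by 5, so it takes 11 divisions to reduce to a base case of size 1. The algorithm makes 7 recursive calls at each level.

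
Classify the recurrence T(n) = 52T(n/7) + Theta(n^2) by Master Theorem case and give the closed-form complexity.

Master Theorem for T(n) = 52T(n/7) + O(n^2):

a = 52, b = 7, c = 2
log_b(a) = log_7(52) = 2.0305

Case 1: c = 2 < log_7(52) = 2.0305
T(n) = O(n^(log_7 52))

For T(n) = 52T(n/7) + O(n^2): log_7(52) = 2.0305. This is Case 1 of the Master Theorem (c < log_b(a), work dominated by leaves), giving O(n^(log_7 52)).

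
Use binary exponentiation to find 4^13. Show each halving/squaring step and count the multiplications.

Computing 4^13 by squaring (build up from 4^1; each line after the first costs one multiplication):

4^1 = 4
4^2 = (4^1)^2 = 4^2 = 16
4^3 = 4 * 4^2 = 4 * 16 = 64
4^6 = (4^3)^2 = 64^2 = 4096
4^12 = (4^6)^2 = 4096^2 = 16777216
4^13 = 4 * 4^12 = 4 * 16777216 = 67108864

Result: 67108864
Multiplications needed: 5 (5 lines after 4^1)

4^13 = 67108864. Using exponentiation by squaring, this requires 5 multiplications. The key idea: if the exponent is even, square the half-power; if odd, multiply by the base once.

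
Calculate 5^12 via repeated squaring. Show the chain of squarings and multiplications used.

Computing 5^12 by squaring (build up from 5^1; each line after the first costs one multiplication):

5^1 = 5
5^2 = (5^1)^2 = 5^2 = 25
5^3 = 5 * 5^2 = 5 * 25 = 125
5^6 = (5^3)^2 = 125^2 = 15625
5^12 = (5^6)^2 = 15625^2 = 244140625

Result: 244140625
Multiplications needed: 4 (4 lines after 5^1)

5^12 = 244140625. Using exponentiation by squaring, this requires 4 multiplications. The key idea: if the exponent is even, square the half-power; if odd, multiply by the base once.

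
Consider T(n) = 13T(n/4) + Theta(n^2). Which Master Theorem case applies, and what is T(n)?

Master Theorem for T(n) = 13T(n/4) + O(n^2):

a = 13, b = 4, c = 2
log_b(a) = log_4(13) = 1.8502

Case 3: c = 2 > log_4(13) = 1.8502
T(n) = O(n^2) = O(n^2)

For T(n) = 13T(n/4) + O(n^2): log_4(13) = 1.8502. This is Case 3 of the Master Theorem (c > log_b(a), work dominated by root), giving O(n^2).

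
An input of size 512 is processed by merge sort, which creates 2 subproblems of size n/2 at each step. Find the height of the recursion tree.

For divide and conquer with division factor 2:

Problem sizes at each level:
Level 0: 512
Level 1: 256
Level 2: 128
Level 3: 64
Level 4: 32
Level 5: 16
Level 6: 8
Level 7: 4
Level 8: 2
Level 9: 1

The root is level 0 and the size-1 base case is level 9 (the tree spans levels 0 through 9, i.e. 10 levels counting the root), so the depth is the number of divisions: log_2(512) = 9

The recursion tree depth is log_2(512) = 9. At each level, the problem size is divided by 2, so it takes 9 divisions to reduce to a base case of size 1. The algorithm makes 2 recursive calls at each level.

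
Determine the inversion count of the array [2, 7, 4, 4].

Finding inversions in [2, 7, 4, 4]:

(1, 2): arr[1]=7 > arr[2]=4
(1, 3): arr[1]=7 > arr[3]=4

Total inversions: 2

The array has 2 inversion(s): (1,2), (1,3). Each pair (i,j) satisfies i < j and arr[i] > arr[j].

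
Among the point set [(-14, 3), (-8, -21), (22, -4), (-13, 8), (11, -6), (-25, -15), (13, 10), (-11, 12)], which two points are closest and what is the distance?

Computing all pairwise distances among 8 points:

d((-14, 3), (-8, -21)) = 24.7386
d((-14, 3), (22, -4)) = 36.6742
d((-14, 3), (-13, 8)) = 5.099
d((-14, 3), (11, -6)) = 26.5707
d((-14, 3), (-25, -15)) = 21.095
d((-14, 3), (13, 10)) = 27.8927
d((-14, 3), (-11, 12)) = 9.4868
d((-8, -21), (22, -4)) = 34.4819
d((-8, -21), (-13, 8)) = 29.4279
d((-8, -21), (11, -6)) = 24.2074
d((-8, -21), (-25, -15)) = 18.0278
d((-8, -21), (13, 10)) = 37.4433
d((-8, -21), (-11, 12)) = 33.1361
d((22, -4), (-13, 8)) = 37.0
d((22, -4), (11, -6)) = 11.1803
d((22, -4), (-25, -15)) = 48.2701
d((22, -4), (13, 10)) = 16.6433
d((22, -4), (-11, 12)) = 36.6742
d((-13, 8), (11, -6)) = 27.7849
d((-13, 8), (-25, -15)) = 25.9422
d((-13, 8), (13, 10)) = 26.0768
d((-13, 8), (-11, 12)) = 4.4721 <-- minimum
d((11, -6), (-25, -15)) = 37.108
d((11, -6), (13, 10)) = 16.1245
d((11, -6), (-11, 12)) = 28.4253
d((-25, -15), (13, 10)) = 45.4863
d((-25, -15), (-11, 12)) = 30.4138
d((13, 10), (-11, 12)) = 24.0832

Closest pair: (-13, 8) and (-11, 12) with distance 4.4721

The closest pair is (-13, 8) and (-11, 12) with Euclidean distance 4.4721. For 8 points, brute-force pairwise comparison is shown above. For large n, the divide-and-conquer algorithm (sort by x, recurse on halves, check the dividing strip) achieves O(n log n).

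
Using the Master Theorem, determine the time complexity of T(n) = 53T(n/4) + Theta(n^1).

Master Theorem for T(n) = 53T(n/4) + O(n^1):

a = 53, b = 4, c = 1
log_b(a) = log_4(53) = 2.8640

Case 1: c = 1 < log_4(53) = 2.8640
T(n) = O(n^(log_4 53))

For T(n) = 53T(n/4) + O(n^1): log_4(53) = 2.8640. This is Case 1 of the Master Theorem (c < log_b(a), work dominated by leaves), giving O(n^(log_4 53)).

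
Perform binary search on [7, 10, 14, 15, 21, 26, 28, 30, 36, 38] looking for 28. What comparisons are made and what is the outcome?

Binary search for 28 in [7, 10, 14, 15, 21, 26, 28, 30, 36, 38]:

lo=0, hi=9, mid=4, arr[mid]=21 -> 21 < 28, search right half
lo=5, hi=9, mid=7, arr[mid]=30 -> 30 > 28, search left half
lo=5, hi=6, mid=5, arr[mid]=26 -> 26 < 28, search right half
lo=6, hi=6, mid=6, arr[mid]=28 -> Found target at index 6!

Binary search finds 28 at index 6 after 4 comparisons. The search repeatedly halves the search space by comparing with the middle element.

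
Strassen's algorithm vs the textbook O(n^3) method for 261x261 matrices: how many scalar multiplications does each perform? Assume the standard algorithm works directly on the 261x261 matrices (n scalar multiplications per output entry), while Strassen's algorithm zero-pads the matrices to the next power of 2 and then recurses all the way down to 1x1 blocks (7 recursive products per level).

Matrix multiplication for 261x261 matrices:

Strassen's algorithm requires power-of-2 dimensions. Pad 261x261 to 512x512 (next power of 2).

Standard algorithm: 261^3 = 17779581 multiplications
Strassen's algorithm: 7^(log2(512)) = 7^9 = 40353607 multiplications
Difference: 17779581 - 40353607 = -22574026 (Strassen uses MORE here due to padding overhead — for small or just-over-power-of-2 n, padding can outweigh the per-level savings)

Standard: 17779581 multiplications (261^3). Strassen: 40353607 multiplications (7^9, after padding to 512x512). Strassen reduces 8 recursive multiplications to 7 at each level.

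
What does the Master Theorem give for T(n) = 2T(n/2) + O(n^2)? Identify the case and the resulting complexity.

Master Theorem for T(n) = 2T(n/2) + O(n^2):

a = 2, b = 2, c = 2
log_b(a) = log_2(2) = 1.0000

Case 3: c = 2 > log_2(2) = 1.0000
T(n) = O(n^2) = O(n^2)

For T(n) = 2T(n/2) + O(n^2): log_2(2) = 1.0000. This is Case 3 of the Master Theorem (c > log_b(a), work dominated by root), giving O(n^2).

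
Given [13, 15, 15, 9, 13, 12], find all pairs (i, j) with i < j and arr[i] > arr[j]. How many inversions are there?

Finding inversions in [13, 15, 15, 9, 13, 12]:

(0, 3): arr[0]=13 > arr[3]=9
(0, 5): arr[0]=13 > arr[5]=12
(1, 3): arr[1]=15 > arr[3]=9
(1, 4): arr[1]=15 > arr[4]=13
(1, 5): arr[1]=15 > arr[5]=12
(2, 3): arr[2]=15 > arr[3]=9
(2, 4): arr[2]=15 > arr[4]=13
(2, 5): arr[2]=15 > arr[5]=12
(4, 5): arr[4]=13 > arr[5]=12

Total inversions: 9

The array has 9 inversion(s): (0,3), (0,5), (1,3), (1,4), (1,5), (2,3), (2,4), (2,5), (4,5). Each pair (i,j) satisfies i < j and arr[i] > arr[j].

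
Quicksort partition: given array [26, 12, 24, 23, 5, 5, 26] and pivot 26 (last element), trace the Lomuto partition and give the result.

Lomuto partition with pivot = 26:

Initial array: [26, 12, 24, 23, 5, 5, 26]

arr[0]=26 <= 26: swap with position 0, array becomes [26, 12, 24, 23, 5, 5, 26]
arr[1]=12 <= 26: swap with position 1, array becomes [26, 12, 24, 23, 5, 5, 26]
arr[2]=24 <= 26: swap with position 2, array becomes [26, 12, 24, 23, 5, 5, 26]
arr[3]=23 <= 26: swap with position 3, array becomes [26, 12, 24, 23, 5, 5, 26]
arr[4]=5 <= 26: swap with position 4, array becomes [26, 12, 24, 23, 5, 5, 26]
arr[5]=5 <= 26: swap with position 5, array becomes [26, 12, 24, 23, 5, 5, 26]

Place pivot at position 6: [26, 12, 24, 23, 5, 5, 26]
Pivot position: 6

After partitioning with pivot 26, the array becomes [26, 12, 24, 23, 5, 5, 26]. The pivot is placed at index 6. All elements to the left of the pivot are <= 26, and all elements to the right are > 26.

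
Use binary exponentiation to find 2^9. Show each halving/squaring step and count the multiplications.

Computing 2^9 by squaring (build up from 2^1; each line after the first costs one multiplication):

2^1 = 2
2^2 = (2^1)^2 = 2^2 = 4
2^4 = (2^2)^2 = 4^2 = 16
2^8 = (2^4)^2 = 16^2 = 256
2^9 = 2 * 2^8 = 2 * 256 = 512

Result: 512
Multiplications needed: 4 (4 lines after 2^1)

2^9 = 512. Using exponentiation by squaring, this requires 4 multiplications. The key idea: if the exponent is even, square the half-power; if odd, multiply by the base once.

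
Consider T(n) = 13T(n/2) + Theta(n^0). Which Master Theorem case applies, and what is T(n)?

Master Theorem for T(n) = 13T(n/2) + O(n^0):

a = 13, b = 2, c = 0
log_b(a) = log_2(13) = 3.7004

Case 1: c = 0 < log_2(13) = 3.7004
T(n) = O(n^(log_2 13))

For T(n) = 13T(n/2) + O(n^0): log_2(13) = 3.7004. This is Case 1 of the Master Theorem (c < log_b(a), work dominated by leaves), giving O(n^(log_2 13)).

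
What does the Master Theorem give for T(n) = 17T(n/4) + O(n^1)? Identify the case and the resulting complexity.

Master Theorem for T(n) = 17T(n/4) + O(n^1):

a = 17, b = 4, c = 1
log_b(a) = log_4(17) = 2.0437

Case 1: c = 1 < log_4(17) = 2.0437
T(n) = O(n^(log_4 17))

For T(n) = 17T(n/4) + O(n^1): log_4(17) = 2.0437. This is Case 1 of the Master Theorem (c < log_b(a), work dominated by leaves), giving O(n^(log_4 17)).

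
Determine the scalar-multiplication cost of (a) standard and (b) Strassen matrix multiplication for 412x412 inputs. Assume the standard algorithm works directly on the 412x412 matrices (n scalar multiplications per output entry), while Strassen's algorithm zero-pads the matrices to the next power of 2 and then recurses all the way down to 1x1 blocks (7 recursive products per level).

Matrix multiplication for 412x412 matrices:

Strassen's algorithm requires power-of-2 dimensions. Pad 412x412 to 512x512 (next power of 2).

Standard algorithm: 412^3 = 69934528 multiplications
Strassen's algorithm: 7^(log2(512)) = 7^9 = 40353607 multiplications
Savings: 69934528 - 40353607 = 29580921 multiplications

Standard: 69934528 multiplications (412^3). Strassen: 40353607 multiplications (7^9, after padding to 512x512). Strassen reduces 8 recursive multiplications to 7 at each level.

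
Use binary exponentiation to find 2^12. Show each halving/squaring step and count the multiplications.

Computing 2^12 by squaring (build up from 2^1; each line after the first costs one multiplication):

2^1 = 2
2^2 = (2^1)^2 = 2^2 = 4
2^3 = 2 * 2^2 = 2 * 4 = 8
2^6 = (2^3)^2 = 8^2 = 64
2^12 = (2^6)^2 = 64^2 = 4096

Result: 4096
Multiplications needed: 4 (4 lines after 2^1)

2^12 = 4096. Using exponentiation by squaring, this requires 4 multiplications. The key idea: if the exponent is even, square the half-power; if odd, multiply by the base once.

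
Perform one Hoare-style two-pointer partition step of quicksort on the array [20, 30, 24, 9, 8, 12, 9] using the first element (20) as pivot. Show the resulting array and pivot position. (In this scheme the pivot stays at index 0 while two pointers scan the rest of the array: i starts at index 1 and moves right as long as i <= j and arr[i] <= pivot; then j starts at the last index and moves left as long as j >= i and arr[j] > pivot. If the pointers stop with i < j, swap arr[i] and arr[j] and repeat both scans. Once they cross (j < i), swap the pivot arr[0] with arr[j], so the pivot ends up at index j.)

Hoare-style two-pointer partition with pivot = 20:

Initial array: [20, 30, 24, 9, 8, 12, 9]

Pointers start at i = 1, j = 6.
i stops at index 1 (arr[1]=30 > 20), j stops at index 6 (arr[6]=9 <= 20): swap arr[1] and arr[6], array becomes [20, 9, 24, 9, 8, 12, 30]
i stops at index 2 (arr[2]=24 > 20), j stops at index 5 (arr[5]=12 <= 20): swap arr[2] and arr[5], array becomes [20, 9, 12, 9, 8, 24, 30]
i ends at 5, j ends at 4: the pointers have crossed (j < i), so scanning stops.

Swap pivot arr[0] with arr[4] to place pivot at position 4: [8, 9, 12, 9, 20, 24, 30]
Pivot position: 4

After partitioning with pivot 20, the array becomes [8, 9, 12, 9, 20, 24, 30]. The pivot is placed at index 4. All elements to the left of the pivot are <= 20, and all elements to the right are > 20.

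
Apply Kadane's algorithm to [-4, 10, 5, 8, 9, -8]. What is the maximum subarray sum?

Using Kadane's algorithm on [-4, 10, 5, 8, 9, -8]:

Scanning through the array:
Position 1 (value 10): max_ending_here = 10, max_so_far = 10
Position 2 (value 5): max_ending_here = 15, max_so_far = 15
Position 3 (value 8): max_ending_here = 23, max_so_far = 23
Position 4 (value 9): max_ending_here = 32, max_so_far = 32
Position 5 (value -8): max_ending_here = 24, max_so_far = 32

Maximum subarray: [10, 5, 8, 9]
Maximum sum: 32

The maximum subarray is [10, 5, 8, 9] with sum 32. This subarray runs from index 1 to index 4.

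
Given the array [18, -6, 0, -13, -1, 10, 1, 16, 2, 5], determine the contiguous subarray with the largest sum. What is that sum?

Using Kadane's algorithm on [18, -6, 0, -13, -1, 10, 1, 16, 2, 5]:

Scanning through the array:
Position 1 (value -6): max_ending_here = 12, max_so_far = 18
Position 2 (value 0): max_ending_here = 12, max_so_far = 18
Position 3 (value -13): max_ending_here = -1, max_so_far = 18
Position 4 (value -1): max_ending_here = -1, max_so_far = 18
Position 5 (value 10): max_ending_here = 10, max_so_far = 18
Position 6 (value 1): max_ending_here = 11, max_so_far = 18
Position 7 (value 16): max_ending_here = 27, max_so_far = 27
Position 8 (value 2): max_ending_here = 29, max_so_far = 29
Position 9 (value 5): max_ending_here = 34, max_so_far = 34

Maximum subarray: [10, 1, 16, 2, 5]
Maximum sum: 34

The maximum subarray is [10, 1, 16, 2, 5] with sum 34. This subarray runs from index 5 to index 9.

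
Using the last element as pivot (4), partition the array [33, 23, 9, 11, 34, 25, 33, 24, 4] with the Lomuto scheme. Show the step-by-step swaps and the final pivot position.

Lomuto partition with pivot = 4:

Initial array: [33, 23, 9, 11, 34, 25, 33, 24, 4]

arr[0]=33 > 4: no swap
arr[1]=23 > 4: no swap
arr[2]=9 > 4: no swap
arr[3]=11 > 4: no swap
arr[4]=34 > 4: no swap
arr[5]=25 > 4: no swap
arr[6]=33 > 4: no swap
arr[7]=24 > 4: no swap

Place pivot at position 0: [4, 23, 9, 11, 34, 25, 33, 24, 33]
Pivot position: 0

After partitioning with pivot 4, the array becomes [4, 23, 9, 11, 34, 25, 33, 24, 33]. The pivot is placed at index 0. All elements to the left of the pivot are <= 4, and all elements to the right are > 4.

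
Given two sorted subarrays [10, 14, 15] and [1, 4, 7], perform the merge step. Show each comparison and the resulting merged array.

Merging process:

Compare 10 vs 1: take 1 from right. Merged: [1]
Compare 10 vs 4: take 4 from right. Merged: [1, 4]
Compare 10 vs 7: take 7 from right. Merged: [1, 4, 7]
Append remaining from left: [10, 14, 15]. Merged: [1, 4, 7, 10, 14, 15]

Final merged array: [1, 4, 7, 10, 14, 15]
Total comparisons: 3

The merged array is [1, 4, 7, 10, 14, 15], requiring 3 comparisons. The merge step runs in O(n) time where n is the total number of elements.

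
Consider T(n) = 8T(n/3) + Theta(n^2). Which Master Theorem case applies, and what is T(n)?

Master Theorem for T(n) = 8T(n/3) + O(n^2):

a = 8, b = 3, c = 2
log_b(a) = log_3(8) = 1.8928

Case 3: c = 2 > log_3(8) = 1.8928
T(n) = O(n^2) = O(n^2)

For T(n) = 8T(n/3) + O(n^2): log_3(8) = 1.8928. This is Case 3 of the Master Theorem (c > log_b(a), work dominated by root), giving O(n^2).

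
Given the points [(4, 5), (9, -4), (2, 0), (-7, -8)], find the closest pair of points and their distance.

Computing all pairwise distances among 4 points:

d((4, 5), (9, -4)) = 10.2956
d((4, 5), (2, 0)) = 5.3852 <-- minimum
d((4, 5), (-7, -8)) = 17.0294
d((9, -4), (2, 0)) = 8.0623
d((9, -4), (-7, -8)) = 16.4924
d((2, 0), (-7, -8)) = 12.0416

Closest pair: (4, 5) and (2, 0) with distance 5.3852

The closest pair is (4, 5) and (2, 0) with Euclidean distance 5.3852. For 4 points, brute-force pairwise comparison is shown above. For large n, the divide-and-conquer algorithm (sort by x, recurse on halves, check the dividing strip) achieves O(n log n).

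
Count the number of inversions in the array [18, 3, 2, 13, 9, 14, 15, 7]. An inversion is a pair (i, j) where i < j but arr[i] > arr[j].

Finding inversions in [18, 3, 2, 13, 9, 14, 15, 7]:

(0, 1): arr[0]=18 > arr[1]=3
(0, 2): arr[0]=18 > arr[2]=2
(0, 3): arr[0]=18 > arr[3]=13
(0, 4): arr[0]=18 > arr[4]=9
(0, 5): arr[0]=18 > arr[5]=14
(0, 6): arr[0]=18 > arr[6]=15
(0, 7): arr[0]=18 > arr[7]=7
(1, 2): arr[1]=3 > arr[2]=2
(3, 4): arr[3]=13 > arr[4]=9
(3, 7): arr[3]=13 > arr[7]=7
(4, 7): arr[4]=9 > arr[7]=7
(5, 7): arr[5]=14 > arr[7]=7
(6, 7): arr[6]=15 > arr[7]=7

Total inversions: 13

The array has 13 inversion(s): (0,1), (0,2), (0,3), (0,4), (0,5), (0,6), (0,7), (1,2), (3,4), (3,7), (4,7), (5,7), (6,7). Each pair (i,j) satisfies i < j and arr[i] > arr[j].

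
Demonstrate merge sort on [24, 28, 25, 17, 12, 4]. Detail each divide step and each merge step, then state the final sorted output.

Merge sort trace:

Split: [24, 28, 25, 17, 12, 4] -> [24, 28, 25] and [17, 12, 4]
  Split: [24, 28, 25] -> [24] and [28, 25]
    Split: [28, 25] -> [28] and [25]
    Merge: [28] + [25] -> [25, 28]
  Merge: [24] + [25, 28] -> [24, 25, 28]
  Split: [17, 12, 4] -> [17] and [12, 4]
    Split: [12, 4] -> [12] and [4]
    Merge: [12] + [4] -> [4, 12]
  Merge: [17] + [4, 12] -> [4, 12, 17]
Merge: [24, 25, 28] + [4, 12, 17] -> [4, 12, 17, 24, 25, 28]

Final sorted array: [4, 12, 17, 24, 25, 28]

The merge sort proceeds by recursively splitting the array and merging sorted halves.
After all merges, the sorted array is [4, 12, 17, 24, 25, 28].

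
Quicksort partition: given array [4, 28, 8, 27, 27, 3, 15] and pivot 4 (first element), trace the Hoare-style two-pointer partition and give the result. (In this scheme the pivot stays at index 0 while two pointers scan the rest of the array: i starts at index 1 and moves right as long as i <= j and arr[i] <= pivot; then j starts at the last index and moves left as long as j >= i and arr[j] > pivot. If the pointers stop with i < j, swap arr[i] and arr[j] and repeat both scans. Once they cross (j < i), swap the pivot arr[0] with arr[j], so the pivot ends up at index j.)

Hoare-style two-pointer partition with pivot = 4:

Initial array: [4, 28, 8, 27, 27, 3, 15]

Pointers start at i = 1, j = 6.
i stops at index 1 (arr[1]=28 > 4), j stops at index 5 (arr[5]=3 <= 4): swap arr[1] and arr[5], array becomes [4, 3, 8, 27, 27, 28, 15]
i ends at 2, j ends at 1: the pointers have crossed (j < i), so scanning stops.

Swap pivot arr[0] with arr[1] to place pivot at position 1: [3, 4, 8, 27, 27, 28, 15]
Pivot position: 1

After partitioning with pivot 4, the array becomes [3, 4, 8, 27, 27, 28, 15]. The pivot is placed at index 1. All elements to the left of the pivot are <= 4, and all elements to the right are > 4.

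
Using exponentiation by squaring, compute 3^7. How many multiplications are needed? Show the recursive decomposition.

Computing 3^7 by squaring (build up from 3^1; each line after the first costs one multiplication):

3^1 = 3
3^2 = (3^1)^2 = 3^2 = 9
3^3 = 3 * 3^2 = 3 * 9 = 27
3^6 = (3^3)^2 = 27^2 = 729
3^7 = 3 * 3^6 = 3 * 729 = 2187

Result: 2187
Multiplications needed: 4 (4 lines after 3^1)

3^7 = 2187. Using exponentiation by squaring, this requires 4 multiplications. The key idea: if the exponent is even, square the half-power; if odd, multiply by the base once.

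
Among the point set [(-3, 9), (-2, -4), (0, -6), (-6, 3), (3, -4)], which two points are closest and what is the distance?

Computing all pairwise distances among 5 points:

d((-3, 9), (-2, -4)) = 13.0384
d((-3, 9), (0, -6)) = 15.2971
d((-3, 9), (-6, 3)) = 6.7082
d((-3, 9), (3, -4)) = 14.3178
d((-2, -4), (0, -6)) = 2.8284 <-- minimum
d((-2, -4), (-6, 3)) = 8.0623
d((-2, -4), (3, -4)) = 5.0
d((0, -6), (-6, 3)) = 10.8167
d((0, -6), (3, -4)) = 3.6056
d((-6, 3), (3, -4)) = 11.4018

Closest pair: (-2, -4) and (0, -6) with distance 2.8284

The closest pair is (-2, -4) and (0, -6) with Euclidean distance 2.8284. For 5 points, brute-force pairwise comparison is shown above. For large n, the divide-and-conquer algorithm (sort by x, recurse on halves, check the dividing strip) achieves O(n log n).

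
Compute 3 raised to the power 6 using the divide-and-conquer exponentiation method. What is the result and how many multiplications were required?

Computing 3^6 by squaring (build up from 3^1; each line after the first costs one multiplication):

3^1 = 3
3^2 = (3^1)^2 = 3^2 = 9
3^3 = 3 * 3^2 = 3 * 9 = 27
3^6 = (3^3)^2 = 27^2 = 729

Result: 729
Multiplications needed: 3 (3 lines after 3^1)

3^6 = 729. Using exponentiation by squaring, this requires 3 multiplications. The key idea: if the exponent is even, square the half-power; if odd, multiply by the base once.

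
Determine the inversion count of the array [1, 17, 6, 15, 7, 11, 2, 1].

Finding inversions in [1, 17, 6, 15, 7, 11, 2, 1]:

(1, 2): arr[1]=17 > arr[2]=6
(1, 3): arr[1]=17 > arr[3]=15
(1, 4): arr[1]=17 > arr[4]=7
(1, 5): arr[1]=17 > arr[5]=11
(1, 6): arr[1]=17 > arr[6]=2
(1, 7): arr[1]=17 > arr[7]=1
(2, 6): arr[2]=6 > arr[6]=2
(2, 7): arr[2]=6 > arr[7]=1
(3, 4): arr[3]=15 > arr[4]=7
(3, 5): arr[3]=15 > arr[5]=11
(3, 6): arr[3]=15 > arr[6]=2
(3, 7): arr[3]=15 > arr[7]=1
(4, 6): arr[4]=7 > arr[6]=2
(4, 7): arr[4]=7 > arr[7]=1
(5, 6): arr[5]=11 > arr[6]=2
(5, 7): arr[5]=11 > arr[7]=1
(6, 7): arr[6]=2 > arr[7]=1

Total inversions: 17

The array has 17 inversion(s): (1,2), (1,3), (1,4), (1,5), (1,6), (1,7), (2,6), (2,7), (3,4), (3,5), (3,6), (3,7), (4,6), (4,7), (5,6), (5,7), (6,7). Each pair (i,j) satisfies i < j and arr[i] > arr[j].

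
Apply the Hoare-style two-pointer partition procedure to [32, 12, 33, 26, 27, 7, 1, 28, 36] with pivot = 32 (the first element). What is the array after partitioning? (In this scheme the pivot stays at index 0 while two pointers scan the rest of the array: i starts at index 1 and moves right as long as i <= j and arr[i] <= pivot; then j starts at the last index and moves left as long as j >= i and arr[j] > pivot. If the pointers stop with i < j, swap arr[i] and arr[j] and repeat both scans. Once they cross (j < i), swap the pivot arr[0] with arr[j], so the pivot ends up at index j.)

Hoare-style two-pointer partition with pivot = 32:

Initial array: [32, 12, 33, 26, 27, 7, 1, 28, 36]

Pointers start at i = 1, j = 8.
i stops at index 2 (arr[2]=33 > 32), j stops at index 7 (arr[7]=28 <= 32): swap arr[2] and arr[7], array becomes [32, 12, 28, 26, 27, 7, 1, 33, 36]
i ends at 7, j ends at 6: the pointers have crossed (j < i), so scanning stops.

Swap pivot arr[0] with arr[6] to place pivot at position 6: [1, 12, 28, 26, 27, 7, 32, 33, 36]
Pivot position: 6

After partitioning with pivot 32, the array becomes [1, 12, 28, 26, 27, 7, 32, 33, 36]. The pivot is placed at index 6. All elements to the left of the pivot are <= 32, and all elements to the right are > 32.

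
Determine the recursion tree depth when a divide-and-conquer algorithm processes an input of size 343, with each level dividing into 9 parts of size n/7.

For divide and conquer with division factor 7:

Problem sizes at each level:
Level 0: 343
Level 1: 49
Level 2: 7
Level 3: 1

The root is level 0 and the size-1 base case is level 3 (the tree spans levels 0 through 3, i.e. 4 levels counting the root), so the depth is the number of divisions: log_7(343) = 3

The recursion tree depth is log_7(343) = 3. At each level, the problem size is divided by 7, so it takes 3 divisions to reduce to a base case of size 1. The algorithm makes 9 recursive calls at each level.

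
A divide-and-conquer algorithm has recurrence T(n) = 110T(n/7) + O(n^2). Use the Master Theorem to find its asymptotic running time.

Master Theorem for T(n) = 110T(n/7) + O(n^2):

a = 110, b = 7, c = 2
log_b(a) = log_7(110) = 2.4156

Case 1: c = 2 < log_7(110) = 2.4156
T(n) = O(n^(log_7 110))

For T(n) = 110T(n/7) + O(n^2): log_7(110) = 2.4156. This is Case 1 of the Master Theorem (c < log_b(a), work dominated by leaves), giving O(n^(log_7 110)).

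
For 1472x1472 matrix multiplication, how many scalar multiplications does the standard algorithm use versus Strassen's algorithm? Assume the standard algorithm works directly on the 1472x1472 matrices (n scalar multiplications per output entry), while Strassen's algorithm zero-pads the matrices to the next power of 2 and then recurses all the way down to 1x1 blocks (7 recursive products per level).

Matrix multiplication for 1472x1472 matrices:

Strassen's algorithm requires power-of-2 dimensions. Pad 1472x1472 to 2048x2048 (next power of 2).

Standard algorithm: 1472^3 = 3189506048 multiplications
Strassen's algorithm: 7^(log2(2048)) = 7^11 = 1977326743 multiplications
Savings: 3189506048 - 1977326743 = 1212179305 multiplications

Standard: 3189506048 multiplications (1472^3). Strassen: 1977326743 multiplications (7^11, after padding to 2048x2048). Strassen reduces 8 recursive multiplications to 7 at each level.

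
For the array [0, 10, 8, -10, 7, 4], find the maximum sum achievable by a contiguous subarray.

Using Kadane's algorithm on [0, 10, 8, -10, 7, 4]:

Scanning through the array:
Position 1 (value 10): max_ending_here = 10, max_so_far = 10
Position 2 (value 8): max_ending_here = 18, max_so_far = 18
Position 3 (value -10): max_ending_here = 8, max_so_far = 18
Position 4 (value 7): max_ending_here = 15, max_so_far = 18
Position 5 (value 4): max_ending_here = 19, max_so_far = 19

Maximum subarray: [0, 10, 8, -10, 7, 4]
Maximum sum: 19

The maximum subarray is [0, 10, 8, -10, 7, 4] with sum 19. This subarray runs from index 0 to index 5.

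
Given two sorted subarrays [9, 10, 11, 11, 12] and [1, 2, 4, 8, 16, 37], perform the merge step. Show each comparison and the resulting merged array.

Merging process:

Compare 9 vs 1: take 1 from right. Merged: [1]
Compare 9 vs 2: take 2 from right. Merged: [1, 2]
Compare 9 vs 4: take 4 from right. Merged: [1, 2, 4]
Compare 9 vs 8: take 8 from right. Merged: [1, 2, 4, 8]
Compare 9 vs 16: take 9 from left. Merged: [1, 2, 4, 8, 9]
Compare 10 vs 16: take 10 from left. Merged: [1, 2, 4, 8, 9, 10]
Compare 11 vs 16: take 11 from left. Merged: [1, 2, 4, 8, 9, 10, 11]
Compare 11 vs 16: take 11 from left. Merged: [1, 2, 4, 8, 9, 10, 11, 11]
Compare 12 vs 16: take 12 from left. Merged: [1, 2, 4, 8, 9, 10, 11, 11, 12]
Append remaining from right: [16, 37]. Merged: [1, 2, 4, 8, 9, 10, 11, 11, 12, 16, 37]

Final merged array: [1, 2, 4, 8, 9, 10, 11, 11, 12, 16, 37]
Total comparisons: 9

The merged array is [1, 2, 4, 8, 9, 10, 11, 11, 12, 16, 37], requiring 9 comparisons. The merge step runs in O(n) time where n is the total number of elements.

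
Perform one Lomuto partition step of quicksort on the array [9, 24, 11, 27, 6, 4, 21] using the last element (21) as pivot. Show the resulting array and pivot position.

Lomuto partition with pivot = 21:

Initial array: [9, 24, 11, 27, 6, 4, 21]

arr[0]=9 <= 21: swap with position 0, array becomes [9, 24, 11, 27, 6, 4, 21]
arr[1]=24 > 21: no swap
arr[2]=11 <= 21: swap with position 1, array becomes [9, 11, 24, 27, 6, 4, 21]
arr[3]=27 > 21: no swap
arr[4]=6 <= 21: swap with position 2, array becomes [9, 11, 6, 27, 24, 4, 21]
arr[5]=4 <= 21: swap with position 3, array becomes [9, 11, 6, 4, 24, 27, 21]

Place pivot at position 4: [9, 11, 6, 4, 21, 27, 24]
Pivot position: 4

After partitioning with pivot 21, the array becomes [9, 11, 6, 4, 21, 27, 24]. The pivot is placed at index 4. All elements to the left of the pivot are <= 21, and all elements to the right are > 21.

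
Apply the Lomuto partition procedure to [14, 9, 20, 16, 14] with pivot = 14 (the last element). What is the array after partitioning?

Lomuto partition with pivot = 14:

Initial array: [14, 9, 20, 16, 14]

arr[0]=14 <= 14: swap with position 0, array becomes [14, 9, 20, 16, 14]
arr[1]=9 <= 14: swap with position 1, array becomes [14, 9, 20, 16, 14]
arr[2]=20 > 14: no swap
arr[3]=16 > 14: no swap

Place pivot at position 2: [14, 9, 14, 16, 20]
Pivot position: 2

After partitioning with pivot 14, the array becomes [14, 9, 14, 16, 20]. The pivot is placed at index 2. All elements to the left of the pivot are <= 14, and all elements to the right are > 14.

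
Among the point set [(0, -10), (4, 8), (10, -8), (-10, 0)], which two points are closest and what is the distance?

Computing all pairwise distances among 4 points:

d((0, -10), (4, 8)) = 18.4391
d((0, -10), (10, -8)) = 10.198 <-- minimum
d((0, -10), (-10, 0)) = 14.1421
d((4, 8), (10, -8)) = 17.088
d((4, 8), (-10, 0)) = 16.1245
d((10, -8), (-10, 0)) = 21.5407

Closest pair: (0, -10) and (10, -8) with distance 10.198

The closest pair is (0, -10) and (10, -8) with Euclidean distance 10.198. For 4 points, brute-force pairwise comparison is shown above. For large n, the divide-and-conquer algorithm (sort by x, recurse on halves, check the dividing strip) achieves O(n log n).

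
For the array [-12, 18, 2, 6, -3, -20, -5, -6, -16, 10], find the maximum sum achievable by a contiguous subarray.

Using Kadane's algorithm on [-12, 18, 2, 6, -3, -20, -5, -6, -16, 10]:

Scanning through the array:
Position 1 (value 18): max_ending_here = 18, max_so_far = 18
Position 2 (value 2): max_ending_here = 20, max_so_far = 20
Position 3 (value 6): max_ending_here = 26, max_so_far = 26
Position 4 (value -3): max_ending_here = 23, max_so_far = 26
Position 5 (value -20): max_ending_here = 3, max_so_far = 26
Position 6 (value -5): max_ending_here = -2, max_so_far = 26
Position 7 (value -6): max_ending_here = -6, max_so_far = 26
Position 8 (value -16): max_ending_here = -16, max_so_far = 26
Position 9 (value 10): max_ending_here = 10, max_so_far = 26

Maximum subarray: [18, 2, 6]
Maximum sum: 26

The maximum subarray is [18, 2, 6] with sum 26. This subarray runs from index 1 to index 3.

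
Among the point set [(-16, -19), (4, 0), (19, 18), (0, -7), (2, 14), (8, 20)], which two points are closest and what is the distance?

Computing all pairwise distances among 6 points:

d((-16, -19), (4, 0)) = 27.5862
d((-16, -19), (19, 18)) = 50.9313
d((-16, -19), (0, -7)) = 20.0
d((-16, -19), (2, 14)) = 37.5899
d((-16, -19), (8, 20)) = 45.793
d((4, 0), (19, 18)) = 23.4307
d((4, 0), (0, -7)) = 8.0623 <-- minimum
d((4, 0), (2, 14)) = 14.1421
d((4, 0), (8, 20)) = 20.3961
d((19, 18), (0, -7)) = 31.4006
d((19, 18), (2, 14)) = 17.4642
d((19, 18), (8, 20)) = 11.1803
d((0, -7), (2, 14)) = 21.095
d((0, -7), (8, 20)) = 28.1603
d((2, 14), (8, 20)) = 8.4853

Closest pair: (4, 0) and (0, -7) with distance 8.0623

The closest pair is (4, 0) and (0, -7) with Euclidean distance 8.0623. For 6 points, brute-force pairwise comparison is shown above. For large n, the divide-and-conquer algorithm (sort by x, recurse on halves, check the dividing strip) achieves O(n log n).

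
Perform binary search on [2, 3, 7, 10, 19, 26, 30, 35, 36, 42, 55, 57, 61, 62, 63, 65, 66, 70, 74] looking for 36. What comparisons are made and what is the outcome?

Binary search for 36 in [2, 3, 7, 10, 19, 26, 30, 35, 36, 42, 55, 57, 61, 62, 63, 65, 66, 70, 74]:

lo=0, hi=18, mid=9, arr[mid]=42 -> 42 > 36, search left half
lo=0, hi=8, mid=4, arr[mid]=19 -> 19 < 36, search right half
lo=5, hi=8, mid=6, arr[mid]=30 -> 30 < 36, search right half
lo=7, hi=8, mid=7, arr[mid]=35 -> 35 < 36, search right half
lo=8, hi=8, mid=8, arr[mid]=36 -> Found target at index 8!

Binary search finds 36 at index 8 after 5 comparisons. The search repeatedly halves the search space by comparing with the middle element.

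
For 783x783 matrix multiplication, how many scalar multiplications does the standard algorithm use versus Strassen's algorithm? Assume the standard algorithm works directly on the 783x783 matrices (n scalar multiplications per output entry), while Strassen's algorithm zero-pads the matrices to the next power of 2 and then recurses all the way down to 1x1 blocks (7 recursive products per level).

Matrix multiplication for 783x783 matrices:

Strassen's algorithm requires power-of-2 dimensions. Pad 783x783 to 1024x1024 (next power of 2).

Standard algorithm: 783^3 = 480048687 multiplications
Strassen's algorithm: 7^(log2(1024)) = 7^10 = 282475249 multiplications
Savings: 480048687 - 282475249 = 197573438 multiplications

Standard: 480048687 multiplications (783^3). Strassen: 282475249 multiplications (7^10, after padding to 1024x1024). Strassen reduces 8 recursive multiplications to 7 at each level.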